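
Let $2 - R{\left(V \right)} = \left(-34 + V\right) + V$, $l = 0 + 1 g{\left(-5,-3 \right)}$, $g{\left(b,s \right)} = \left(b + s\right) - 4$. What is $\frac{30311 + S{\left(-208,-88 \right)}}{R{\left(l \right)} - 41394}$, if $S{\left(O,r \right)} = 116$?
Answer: $- \frac{30427}{41334} \approx -0.73612$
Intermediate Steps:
$g{\left(b,s \right)} = -4 + b + s$
$l = -12$ ($l = 0 + 1 \left(-4 - 5 - 3\right) = 0 + 1 \left(-12\right) = 0 - 12 = -12$)
$R{\left(V \right)} = 36 - 2 V$ ($R{\left(V \right)} = 2 - \left(\left(-34 + V\right) + V\right) = 2 - \left(-34 + 2 V\right) = 36 - 2 V$)
$\frac{30311 + S{\left(-208,-88 \right)}}{R{\left(l \right)} - 41394} = \frac{30311 + 116}{\left(36 - -24\right) - 41394} = \frac{30427}{\left(36 + 24\right) - 41394} = \frac{30427}{60 - 41394} = \frac{30427}{-41334} = 30427 \left(- \frac{1}{41334}\right) = - \frac{30427}{41334}$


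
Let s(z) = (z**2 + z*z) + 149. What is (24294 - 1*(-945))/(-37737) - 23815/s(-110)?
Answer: -504417022/306286071 ≈ -1.6469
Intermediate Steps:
s(z) = 149 + 2*z**2 (s(z) = (z**2 + z**2) + 149 = 2*z**2 + 149 = 149 + 2*z**2)
(24294 - 1*(-945))/(-37737) - 23815/s(-110) = (24294 - 1*(-945))/(-37737) - 23815/(149 + 2*(-110)**2) = (24294 + 945)*(-1/37737) - 23815/(149 + 2*12100) = 25239*(-1/37737) - 23815/(149 + 24200) = -8413/12579 - 23815/24349 = -504417022/306286071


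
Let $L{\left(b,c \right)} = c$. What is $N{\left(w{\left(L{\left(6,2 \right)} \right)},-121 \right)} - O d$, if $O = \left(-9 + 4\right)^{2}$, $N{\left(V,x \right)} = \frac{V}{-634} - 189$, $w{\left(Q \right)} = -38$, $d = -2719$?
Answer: $\frac{21488181}{317} \approx 67786.0$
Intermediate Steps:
$N{\left(V,x \right)} = -189 - \frac{V}{634}$ ($N{\left(V,x \right)} = V \left(- \frac{1}{634}\right) - 189 = - \frac{V}{634} - 189 = -189 - \frac{V}{634}$)
$O = 25$ ($O = \left(-5\right)^{2} = 25$)
$N{\left(w{\left(L{\left(6,2 \right)} \right)},-121 \right)} - O d = \left(-189 - - \frac{19}{317}\right) - 25 \left(-2719\right) = \left(-189 + \frac{19}{317}\right) - -67975 = - \frac{59894}{317} + 67975 = \frac{21488181}{317}$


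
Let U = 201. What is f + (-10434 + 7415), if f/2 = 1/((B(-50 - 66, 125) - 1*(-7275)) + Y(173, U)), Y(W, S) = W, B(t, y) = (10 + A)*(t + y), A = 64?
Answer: -12248082/4057 ≈ -3019.0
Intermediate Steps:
B(t, y) = 74*t + 74*y (B(t, y) = (10 + 64)*(t + y) = 74*(t + y) = 74*t + 74*y)
f = 1/4057 (f = 2/(((74*(-50 - 66) + 74*125) - 1*(-7275)) + 173) = 2/(((74*(-116) + 9250) + 7275) + 173) = 2/(((-8584 + 9250) + 7275) + 173) = 2/((666 + 7275) + 173) = 2/(7941 + 173) = 2/8114 = 2*(1/8114) = 1/4057 ≈ 0.00024649)
f + (-10434 + 7415) = 1/4057 + (-10434 + 7415) = 1/4057 - 3019 = -12248082/4057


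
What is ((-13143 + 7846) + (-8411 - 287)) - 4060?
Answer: -18055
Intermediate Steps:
((-13143 + 7846) + (-8411 - 287)) - 4060 = (-5297 - 8698) - 4060 = -13995 - 4060 = -18055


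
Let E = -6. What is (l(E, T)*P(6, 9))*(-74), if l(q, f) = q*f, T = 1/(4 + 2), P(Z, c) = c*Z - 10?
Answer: 3256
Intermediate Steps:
P(Z, c) = -10 + Z*c (P(Z, c) = Z*c - 10 = -10 + Z*c)
T = 1/6 ≈ 0.16667
l(q, f) = f*q
(l(E, T)*P(6, 9))*(-74) = (((1/6)*(-6))*(-10 + 6*9))*(-74) = -(-10 + 54)*(-74) = -1*44*(-74) = -44*(-74) = 3256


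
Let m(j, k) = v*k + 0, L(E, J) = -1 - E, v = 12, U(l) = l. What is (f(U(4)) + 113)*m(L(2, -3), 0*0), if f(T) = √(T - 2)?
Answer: 0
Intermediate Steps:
f(T) = √(-2 + T)
m(j, k) = 12*k (m(j, k) = 12*k + 0 = 12*k)
(f(U(4)) + 113)*m(L(2, -3), 0*0) = (√(-2 + 4) + 113)*(12*(0*0)) = (√2 + 113)*(12*0) = (113 + √2)*0 = 0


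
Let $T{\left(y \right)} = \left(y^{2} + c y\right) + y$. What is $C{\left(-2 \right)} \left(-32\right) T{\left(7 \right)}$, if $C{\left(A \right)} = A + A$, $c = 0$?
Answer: $7168$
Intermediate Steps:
$T{\left(y \right)} = y + y^{2}$ ($T{\left(y \right)} = \left(y^{2} + 0 y\right) + y = \left(y^{2} + 0\right) + y = y^{2} + y = y + y^{2}$)
$C{\left(A \right)} = 2 A$
$C{\left(-2 \right)} \left(-32\right) T{\left(7 \right)} = 2 \left(-2\right) \left(-32\right) 7 \left(1 + 7\right) = \left(-4\right) \left(-32\right) 7 \cdot 8 = 128 \cdot 56 = 7168$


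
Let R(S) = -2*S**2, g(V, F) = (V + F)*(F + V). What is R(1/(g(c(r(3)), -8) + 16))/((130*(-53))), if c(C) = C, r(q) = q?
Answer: 1/5791045 ≈ 1.7268e-7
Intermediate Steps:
g(V, F) = (F + V)**2 (g(V, F) = (F + V)*(F + V) = (F + V)**2)
R(1/(g(c(r(3)), -8) + 16))/((130*(-53))) = (-2/((-8 + 3)**2 + 16)**2)/((130*(-53))) = -2/((-5)**2 + 16)**2/(-6890) = -2/(25 + 16)**2*(-1/6890) = -2*(1/41)**2*(-1/6890) = -2*1/1681*(-1/6890) = -2/1681*(-1/6890) = 1/5791045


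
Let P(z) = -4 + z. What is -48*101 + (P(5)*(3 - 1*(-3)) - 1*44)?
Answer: -4886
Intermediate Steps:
-48*101 + (P(5)*(3 - 1*(-3)) - 1*44) = -48*101 + ((-4 + 5)*(3 - 1*(-3)) - 1*44) = -4848 + (1*(3 + 3) - 44) = -4848 + (1*6 - 44) = -4848 + (6 - 44) = -4848 - 38 = -4886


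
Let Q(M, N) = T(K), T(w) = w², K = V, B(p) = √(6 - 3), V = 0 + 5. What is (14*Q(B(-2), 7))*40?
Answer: 14000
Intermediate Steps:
V = 5
B(p) = √3
K = 5
Q(M, N) = 25 (Q(M, N) = 5² = 25)
(14*Q(B(-2), 7))*40 = (14*25)*40 = 350*40 = 14000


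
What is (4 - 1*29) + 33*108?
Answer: 3539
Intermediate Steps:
(4 - 1*29) + 33*108 = (4 - 29) + 3564 = -25 + 3564 = 3539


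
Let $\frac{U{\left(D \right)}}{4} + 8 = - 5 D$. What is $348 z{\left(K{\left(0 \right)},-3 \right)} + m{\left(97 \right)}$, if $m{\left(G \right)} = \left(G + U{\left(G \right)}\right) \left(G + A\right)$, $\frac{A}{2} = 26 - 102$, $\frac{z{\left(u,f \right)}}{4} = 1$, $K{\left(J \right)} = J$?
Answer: $104517$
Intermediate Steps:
$z{\left(u,f \right)} = 4$ ($z{\left(u,f \right)} = 4 \cdot 1 = 4$)
$U{\left(D \right)} = -32 - 20 D$ ($U{\left(D \right)} = -32 + 4 \left(- 5 D\right) = -32 - 20 D$)
$A = -152$ ($A = 2 \left(26 - 102\right) = 2 \left(-76\right) = -152$)
$m{\left(G \right)} = \left(-152 + G\right) \left(-32 - 19 G\right)$ ($m{\left(G \right)} = \left(G - \left(32 + 20 G\right)\right) \left(G - 152\right) = \left(-32 - 19 G\right) \left(-152 + G\right) = \left(-152 + G\right) \left(-32 - 19 G\right)$)
$348 z{\left(K{\left(0 \right)},-3 \right)} + m{\left(97 \right)} = 348 \cdot 4 + \left(4864 - 19 \cdot 97^{2} + 2856 \cdot 97\right) = 1392 + \left(4864 - 178771 + 277032\right) = 1392 + 103125 = 104517$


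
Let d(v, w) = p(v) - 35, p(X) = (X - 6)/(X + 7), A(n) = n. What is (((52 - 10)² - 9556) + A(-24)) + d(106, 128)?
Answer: -887063/113 ≈ -7850.1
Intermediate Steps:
p(X) = (-6 + X)/(7 + X)
d(v, w) = -35 + (-6 + v)/(7 + v) (d(v, w) = (-6 + v)/(7 + v) - 35 = -35 + (-6 + v)/(7 + v))
(((52 - 10)² - 9556) + A(-24)) + d(106, 128) = (((52 - 10)² - 9556) - 24) + (-251 - 34*106)/(7 + 106) = ((42² - 9556) - 24) + (-251 - 3604)/113 = ((1764 - 9556) - 24) + (1/113)*(-3855) = (-7792 - 24) - 3855/113 = -7816 - 3855/113 = -887063/113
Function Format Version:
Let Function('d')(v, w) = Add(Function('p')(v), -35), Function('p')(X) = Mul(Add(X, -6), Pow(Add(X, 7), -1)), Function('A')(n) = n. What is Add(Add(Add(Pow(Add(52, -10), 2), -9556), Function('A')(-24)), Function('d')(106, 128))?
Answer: Rational(-887063, 113) ≈ -7850.1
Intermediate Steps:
Function('p')(X) = Mul(Pow(Add(7, X), -1), Add(-6, X)) (Function('p')(X) = Mul(Add(-6, X), Pow(Add(7, X), -1)) = Mul(Pow(Add(7, X), -1), Add(-6, X)))
Function('d')(v, w) = Add(-35, Mul(Pow(Add(7, v), -1), Add(-6, v))) (Function('d')(v, w) = Add(Mul(Pow(Add(7, v), -1), Add(-6, v)), -35) = Add(-35, Mul(Pow(Add(7, v), -1), Add(-6, v))))
Add(Add(Add(Pow(Add(52, -10), 2), -9556), Function('A')(-24)), Function('d')(106, 128)) = Add(Add(Add(Pow(Add(52, -10), 2), -9556), -24), Mul(Pow(Add(7, 106), -1), Add(-251, Mul(-34, 106)))) = Add(Add(Add(Pow(42, 2), -9556), -24), Mul(Pow(113, -1), Add(-251, -3604))) = Add(Add(Add(1764, -9556), -24), Mul(Rational(1, 113), -3855)) = Add(Add(-7792, -24), Rational(-3855, 113)) = Add(-7816, Rational(-3855, 113)) = Rational(-887063, 113)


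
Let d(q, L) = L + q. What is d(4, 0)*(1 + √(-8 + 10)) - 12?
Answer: -8 + 4*√2 ≈ -2.3431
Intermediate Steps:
d(4, 0)*(1 + √(-8 + 10)) - 12 = (0 + 4)*(1 + √(-8 + 10)) - 12 = 4*(1 + √2) - 12 = (4 + 4*√2) - 12 = -8 + 4*√2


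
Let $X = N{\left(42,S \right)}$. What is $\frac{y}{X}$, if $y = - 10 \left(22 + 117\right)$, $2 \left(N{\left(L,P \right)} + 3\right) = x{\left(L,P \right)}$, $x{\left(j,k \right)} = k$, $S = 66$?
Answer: $- \frac{139}{3} \approx -46.333$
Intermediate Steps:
$N{\left(L,P \right)} = -3 + \frac{P}{2}$
$y = -1390$ ($y = \left(-10\right) 139 = -1390$)
$X = 30$ ($X = -3 + \frac{1}{2} \cdot 66 = -3 + 33 = 30$)
$\frac{y}{X} = - \frac{1390}{30} = \left(-1390\right) \frac{1}{30} = - \frac{139}{3}$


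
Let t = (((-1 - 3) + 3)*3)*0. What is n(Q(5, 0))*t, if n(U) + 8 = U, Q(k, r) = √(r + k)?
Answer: 0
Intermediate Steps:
Q(k, r) = √(k + r)
n(U) = -8 + U
t = 0 (t = ((-4 + 3)*3)*0 = -1*3*0 = -3*0 = 0)
n(Q(5, 0))*t = (-8 + √(5 + 0))*0 = (-8 + √5)*0 = 0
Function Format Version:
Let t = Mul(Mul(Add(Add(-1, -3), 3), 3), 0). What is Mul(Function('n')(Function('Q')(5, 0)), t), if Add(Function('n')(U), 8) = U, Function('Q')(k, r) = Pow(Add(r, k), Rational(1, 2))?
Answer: 0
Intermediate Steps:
Function('Q')(k, r) = Pow(Add(k, r), Rational(1, 2))
Function('n')(U) = Add(-8, U)
t = 0 (t = Mul(Mul(Add(-4, 3), 3), 0) = Mul(Mul(-1, 3), 0) = Mul(-3, 0) = 0)
Mul(Function('n')(Function('Q')(5, 0)), t) = Mul(Add(-8, Pow(Add(5, 0), Rational(1, 2))), 0) = Mul(Add(-8, Pow(5, Rational(1, 2))), 0) = 0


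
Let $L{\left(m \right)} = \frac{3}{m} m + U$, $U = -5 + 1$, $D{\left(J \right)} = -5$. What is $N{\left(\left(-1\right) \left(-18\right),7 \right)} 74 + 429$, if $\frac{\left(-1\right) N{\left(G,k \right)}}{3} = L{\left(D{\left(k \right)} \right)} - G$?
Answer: $4647$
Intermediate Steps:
$U = -4$
$L{\left(m \right)} = -1$ ($L{\left(m \right)} = \frac{3}{m} m - 4 = 3 - 4 = -1$)
$N{\left(G,k \right)} = 3 + 3 G$ ($N{\left(G,k \right)} = - 3 \left(-1 - G\right) = 3 + 3 G$)
$N{\left(\left(-1\right) \left(-18\right),7 \right)} 74 + 429 = \left(3 + 3 \left(\left(-1\right) \left(-18\right)\right)\right) 74 + 429 = \left(3 + 3 \cdot 18\right) 74 + 429 = \left(3 + 54\right) 74 + 429 = 57 \cdot 74 + 429 = 4218 + 429 = 4647$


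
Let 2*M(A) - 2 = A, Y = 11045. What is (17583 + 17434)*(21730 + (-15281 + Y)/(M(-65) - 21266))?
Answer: 32411658932974/42595 ≈ 7.6093e+8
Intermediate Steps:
M(A) = 1 + A/2
(17583 + 17434)*(21730 + (-15281 + Y)/(M(-65) - 21266)) = (17583 + 17434)*(21730 + (-15281 + 11045)/((1 + (½)*(-65)) - 21266)) = 35017*(21730 - 4236/((1 - 65/2) - 21266)) = 35017*(21730 - 4236/(-63/2 - 21266)) = 35017*(21730 - 4236/(-42595/2)) = 35017*(21730 - 4236*(-2/42595)) = 35017*(21730 + 8472/42595) = 35017*(925597822/42595) = 32411658932974/42595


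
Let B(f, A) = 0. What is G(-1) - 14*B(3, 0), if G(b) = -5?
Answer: -5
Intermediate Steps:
G(-1) - 14*B(3, 0) = -5 - 14*0 = -5 + 0 = -5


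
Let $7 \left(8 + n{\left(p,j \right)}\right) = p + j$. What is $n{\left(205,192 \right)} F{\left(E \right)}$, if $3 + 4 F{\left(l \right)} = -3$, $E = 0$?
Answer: $- \frac{1023}{14} \approx -73.071$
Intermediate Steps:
$n{\left(p,j \right)} = -8 + \frac{j}{7} + \frac{p}{7}$ ($n{\left(p,j \right)} = -8 + \frac{p + j}{7} = -8 + \frac{j + p}{7} = -8 + \left(\frac{j}{7} + \frac{p}{7}\right) = -8 + \frac{j}{7} + \frac{p}{7}$)
$F{\left(l \right)} = - \frac{3}{2}$ ($F{\left(l \right)} = - \frac{3}{4} + \frac{1}{4} \left(-3\right) = - \frac{3}{4} - \frac{3}{4} = - \frac{3}{2}$)
$n{\left(205,192 \right)} F{\left(E \right)} = \left(-8 + \frac{1}{7} \cdot 192 + \frac{1}{7} \cdot 205\right) \left(- \frac{3}{2}\right) = \left(-8 + \frac{192}{7} + \frac{205}{7}\right) \left(- \frac{3}{2}\right) = \frac{341}{7} \left(- \frac{3}{2}\right) = - \frac{1023}{14}$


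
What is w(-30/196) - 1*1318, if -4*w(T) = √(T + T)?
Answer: -1318 - I*√15/28 ≈ -1318.0 - 0.13832*I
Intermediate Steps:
w(T) = -√2*√T/4 (w(T) = -√(T + T)/4 = -√2*√T/4)
w(-30/196) - 1*1318 = -√2*√(-30/196)/4 - 1*1318 = -√2*√(-30*1/196)/4 - 1318 = -√2*√(-15/98)/4 - 1318 = -√2*I*√30/14/4 - 1318 = -I*√15/28 - 1318 = -1318 - I*√15/28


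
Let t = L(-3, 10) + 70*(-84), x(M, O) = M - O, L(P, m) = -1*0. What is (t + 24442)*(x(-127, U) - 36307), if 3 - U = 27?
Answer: -675842420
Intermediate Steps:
L(P, m) = 0
U = -24 (U = 3 - 1*27 = 3 - 27 = -24)
t = -5880 (t = 0 + 70*(-84) = 0 - 5880 = -5880)
(t + 24442)*(x(-127, U) - 36307) = (-5880 + 24442)*((-127 - 1*(-24)) - 36307) = 18562*((-127 + 24) - 36307) = 18562*(-103 - 36307) = 18562*(-36410) = -675842420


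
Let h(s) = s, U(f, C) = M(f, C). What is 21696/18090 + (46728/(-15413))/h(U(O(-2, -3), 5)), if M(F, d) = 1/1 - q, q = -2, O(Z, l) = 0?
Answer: 8771768/46470195 ≈ 0.18876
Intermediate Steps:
M(F, d) = 3 (M(F, d) = 1/1 - 1*(-2) = 1 + 2 = 3)
U(f, C) = 3
21696/18090 + (46728/(-15413))/h(U(O(-2, -3), 5)) = 21696/18090 + (46728/(-15413))/3 = 21696*(1/18090) + (46728*(-1/15413))*(1/3) = 3616/3015 - 46728/15413*1/3 = 3616/3015 - 15576/15413 = 8771768/46470195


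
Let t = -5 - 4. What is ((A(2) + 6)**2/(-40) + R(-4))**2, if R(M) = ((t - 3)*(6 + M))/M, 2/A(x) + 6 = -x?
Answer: 10962721/409600 ≈ 26.764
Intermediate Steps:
t = -9
A(x) = 2/(-6 - x)
R(M) = (-72 - 12*M)/M (R(M) = ((-9 - 3)*(6 + M))/M = (-12*(6 + M))/M = (-72 - 12*M)/M)
((A(2) + 6)**2/(-40) + R(-4))**2 = ((-2/(6 + 2) + 6)**2/(-40) + (-12 - 72/(-4)))**2 = ((-2/8 + 6)**2*(-1/40) + (-12 - 72*(-1/4)))**2 = ((-2*1/8 + 6)**2*(-1/40) + (-12 + 18))**2 = ((-1/4 + 6)**2*(-1/40) + 6)**2 = ((23/4)**2*(-1/40) + 6)**2 = ((529/16)*(-1/40) + 6)**2 = (-529/640 + 6)**2 = (3311/640)**2 = 10962721/409600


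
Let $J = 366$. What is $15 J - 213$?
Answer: $5277$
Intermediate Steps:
$15 J - 213 = 15 \cdot 366 - 213 = 5490 - 213 = 5277$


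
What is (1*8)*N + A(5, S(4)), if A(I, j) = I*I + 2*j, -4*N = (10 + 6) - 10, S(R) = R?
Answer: 21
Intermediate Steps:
N = -3/2 (N = -((10 + 6) - 10)/4 = -(16 - 10)/4 = -¼*6 = -3/2 ≈ -1.5000)
A(I, j) = I² + 2*j
(1*8)*N + A(5, S(4)) = (1*8)*(-3/2) + (5² + 2*4) = 8*(-3/2) + (25 + 8) = -12 + 33 = 21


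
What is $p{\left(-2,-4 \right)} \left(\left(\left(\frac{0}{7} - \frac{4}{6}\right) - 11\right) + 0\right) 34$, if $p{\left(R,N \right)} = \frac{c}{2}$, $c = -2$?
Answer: $\frac{1190}{3} \approx 396.67$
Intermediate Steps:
$p{\left(R,N \right)} = -1$ ($p{\left(R,N \right)} = - \frac{2}{2} = \left(-2\right) \frac{1}{2} = -1$)
$p{\left(-2,-4 \right)} \left(\left(\left(\frac{0}{7} - \frac{4}{6}\right) - 11\right) + 0\right) 34 = - (\left(\left(\frac{0}{7} - \frac{4}{6}\right) - 11\right) + 0) 34 = - (\left(\left(0 \cdot \frac{1}{7} - \frac{2}{3}\right) - 11\right) + 0) 34 = - (\left(\left(0 - \frac{2}{3}\right) - 11\right) + 0) 34 = - (\left(- \frac{2}{3} - 11\right) + 0) 34 = - (- \frac{35}{3} + 0) 34 = \left(-1\right) \left(- \frac{35}{3}\right) 34 = \frac{35}{3} \cdot 34 = \frac{1190}{3}$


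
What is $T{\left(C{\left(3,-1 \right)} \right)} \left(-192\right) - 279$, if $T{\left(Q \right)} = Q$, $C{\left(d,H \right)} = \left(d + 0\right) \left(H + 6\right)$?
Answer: $-3159$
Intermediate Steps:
$C{\left(d,H \right)} = d \left(6 + H\right)$
$T{\left(C{\left(3,-1 \right)} \right)} \left(-192\right) - 279 = 3 \left(6 - 1\right) \left(-192\right) - 279 = 3 \cdot 5 \left(-192\right) - 279 = 15 \left(-192\right) - 279 = -2880 - 279 = -3159$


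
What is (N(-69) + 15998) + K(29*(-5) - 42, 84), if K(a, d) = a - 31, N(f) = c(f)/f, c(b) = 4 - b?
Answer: 1088747/69 ≈ 15779.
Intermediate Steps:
N(f) = (4 - f)/f
K(a, d) = -31 + a
(N(-69) + 15998) + K(29*(-5) - 42, 84) = ((4 - 1*(-69))/(-69) + 15998) + (-31 + (29*(-5) - 42)) = (-(4 + 69)/69 + 15998) + (-31 + (-145 - 42)) = (-1/69*73 + 15998) + (-31 - 187) = (-73/69 + 15998) - 218 = 1103789/69 - 218 = 1088747/69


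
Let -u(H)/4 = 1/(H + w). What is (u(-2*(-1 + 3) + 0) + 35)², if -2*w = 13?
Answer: 552049/441 ≈ 1251.8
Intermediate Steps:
w = -13/2 (w = -½*13 = -13/2 ≈ -6.5000)
u(H) = -4/(-13/2 + H) (u(H) = -4/(H - 13/2) = -4/(-13/2 + H))
(u(-2*(-1 + 3) + 0) + 35)² = (-8/(-13 + 2*(-2*(-1 + 3) + 0)) + 35)² = (-8/(-13 + 2*(-2*2 + 0)) + 35)² = (-8/(-13 + 2*(-4 + 0)) + 35)² = (-8/(-13 + 2*(-4)) + 35)² = (-8/(-13 - 8) + 35)² = (-8/(-21) + 35)² = (-8*(-1/21) + 35)² = (8/21 + 35)² = (743/21)² = 552049/441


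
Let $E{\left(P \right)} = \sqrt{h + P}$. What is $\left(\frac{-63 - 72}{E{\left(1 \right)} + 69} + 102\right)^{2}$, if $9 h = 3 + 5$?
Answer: $\frac{9180738159633}{917290112} + \frac{1735436745 \sqrt{17}}{917290112} \approx 10016.0$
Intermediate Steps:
$h = \frac{8}{9}$ ($h = \frac{3 + 5}{9} = \frac{1}{9} \cdot 8 = \frac{8}{9} \approx 0.88889$)
$E{\left(P \right)} = \sqrt{\frac{8}{9} + P}$
$\left(\frac{-63 - 72}{E{\left(1 \right)} + 69} + 102\right)^{2} = \left(\frac{-63 - 72}{\frac{\sqrt{8 + 9 \cdot 1}}{3} + 69} + 102\right)^{2} = \left(- \frac{135}{\frac{\sqrt{8 + 9}}{3} + 69} + 102\right)^{2} = \left(- \frac{135}{\frac{\sqrt{17}}{3} + 69} + 102\right)^{2} = \left(- \frac{135}{69 + \frac{\sqrt{17}}{3}} + 102\right)^{2} = \left(102 - \frac{135}{69 + \frac{\sqrt{17}}{3}}\right)^{2}$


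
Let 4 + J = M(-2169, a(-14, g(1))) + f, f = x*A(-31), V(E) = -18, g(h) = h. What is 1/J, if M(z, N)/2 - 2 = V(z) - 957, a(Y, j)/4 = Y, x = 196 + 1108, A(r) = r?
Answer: -1/42374 ≈ -2.3599e-5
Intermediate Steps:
x = 1304
a(Y, j) = 4*Y
f = -40424 (f = 1304*(-31) = -40424)
M(z, N) = -1946 (M(z, N) = 4 + 2*(-18 - 957) = 4 + 2*(-975) = 4 - 1950 = -1946)
J = -42374 (J = -4 + (-1946 - 40424) = -4 - 42370 = -42374)
1/J = 1/(-42374) = -1/42374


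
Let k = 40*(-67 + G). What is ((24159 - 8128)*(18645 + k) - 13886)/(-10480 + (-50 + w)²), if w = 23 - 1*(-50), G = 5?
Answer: -86375743/3317 ≈ -26040.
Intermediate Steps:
w = 73 (w = 23 + 50 = 73)
k = -2480 (k = 40*(-67 + 5) = 40*(-62) = -2480)
((24159 - 8128)*(18645 + k) - 13886)/(-10480 + (-50 + w)²) = ((24159 - 8128)*(18645 - 2480) - 13886)/(-10480 + (-50 + 73)²) = (16031*16165 - 13886)/(-10480 + 23²) = (259141115 - 13886)/(-10480 + 529) = 259127229/(-9951) = 259127229*(-1/9951) = -86375743/3317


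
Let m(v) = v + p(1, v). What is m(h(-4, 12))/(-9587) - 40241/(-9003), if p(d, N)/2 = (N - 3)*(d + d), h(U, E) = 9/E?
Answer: 1543458967/345247044 ≈ 4.4706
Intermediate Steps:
p(d, N) = 4*d*(-3 + N) (p(d, N) = 2*((N - 3)*(d + d)) = 2*((-3 + N)*(2*d)) = 2*(2*d*(-3 + N)) = 4*d*(-3 + N))
m(v) = -12 + 5*v (m(v) = v + 4*1*(-3 + v) = v + (-12 + 4*v) = -12 + 5*v)
m(h(-4, 12))/(-9587) - 40241/(-9003) = (-12 + 5*(9/12))/(-9587) - 40241/(-9003) = (-12 + 5*(9*(1/12)))*(-1/9587) - 40241*(-1/9003) = (-12 + 5*(3/4))*(-1/9587) + 40241/9003 = (-12 + 15/4)*(-1/9587) + 40241/9003 = -33/4*(-1/9587) + 40241/9003 = 33/38348 + 40241/9003 = 1543458967/345247044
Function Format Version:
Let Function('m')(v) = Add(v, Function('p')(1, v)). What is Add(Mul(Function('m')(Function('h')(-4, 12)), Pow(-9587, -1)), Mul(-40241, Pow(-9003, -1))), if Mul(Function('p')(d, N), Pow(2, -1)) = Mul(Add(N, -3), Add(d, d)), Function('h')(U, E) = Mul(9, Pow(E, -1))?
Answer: Rational(1543458967, 345247044) ≈ 4.4706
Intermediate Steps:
Function('p')(d, N) = Mul(4, d, Add(-3, N)) (Function('p')(d, N) = Mul(2, Mul(Add(N, -3), Add(d, d))) = Mul(2, Mul(Add(-3, N), Mul(2, d))) = Mul(2, Mul(2, d, Add(-3, N))) = Mul(4, d, Add(-3, N)))
Function('m')(v) = Add(-12, Mul(5, v)) (Function('m')(v) = Add(v, Mul(4, 1, Add(-3, v))) = Add(v, Add(-12, Mul(4, v))) = Add(-12, Mul(5, v)))
Add(Mul(Function('m')(Function('h')(-4, 12)), Pow(-9587, -1)), Mul(-40241, Pow(-9003, -1))) = Add(Mul(Add(-12, Mul(5, Mul(9, Pow(12, -1)))), Pow(-9587, -1)), Mul(-40241, Pow(-9003, -1))) = Add(Mul(Add(-12, Mul(5, Mul(9, Rational(1, 12)))), Rational(-1, 9587)), Mul(-40241, Rational(-1, 9003))) = Add(Mul(Add(-12, Mul(5, Rational(3, 4))), Rational(-1, 9587)), Rational(40241, 9003)) = Add(Mul(Add(-12, Rational(15, 4)), Rational(-1, 9587)), Rational(40241, 9003)) = Add(Mul(Rational(-33, 4), Rational(-1, 9587)), Rational(40241, 9003)) = Add(Rational(33, 38348), Rational(40241, 9003)) = Rational(1543458967, 345247044)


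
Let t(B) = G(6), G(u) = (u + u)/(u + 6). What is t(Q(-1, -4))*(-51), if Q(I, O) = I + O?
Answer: -51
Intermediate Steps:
G(u) = 2*u/(6 + u) (G(u) = (2*u)/(6 + u) = 2*u/(6 + u))
t(B) = 1 (t(B) = 2*6/(6 + 6) = 2*6/12 = 2*6*(1/12) = 1)
t(Q(-1, -4))*(-51) = 1*(-51) = -51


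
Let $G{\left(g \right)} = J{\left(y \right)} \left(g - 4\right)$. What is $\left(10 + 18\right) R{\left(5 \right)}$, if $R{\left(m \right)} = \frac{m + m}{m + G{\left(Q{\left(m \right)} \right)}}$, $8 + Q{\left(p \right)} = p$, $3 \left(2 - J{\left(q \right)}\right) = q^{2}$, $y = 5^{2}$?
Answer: $\frac{210}{1087} \approx 0.19319$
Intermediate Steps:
$y = 25$
$J{\left(q \right)} = 2 - \frac{q^{2}}{3}$
$Q{\left(p \right)} = -8 + p$
$G{\left(g \right)} = \frac{2476}{3} - \frac{619 g}{3}$ ($G{\left(g \right)} = \left(2 - \frac{25^{2}}{3}\right) \left(g - 4\right) = \left(2 - \frac{625}{3}\right) \left(-4 + g\right) = - \frac{619 \left(-4 + g\right)}{3} = \frac{2476}{3} - \frac{619 g}{3}$)
$R{\left(m \right)} = \frac{2 m}{2476 - \frac{616 m}{3}}$ ($R{\left(m \right)} = \frac{m + m}{m - \left(- \frac{2476}{3} + \frac{619 \left(-8 + m\right)}{3}\right)} = \frac{2 m}{m + \left(\frac{2476}{3} - \left(- \frac{4952}{3} + \frac{619 m}{3}\right)\right)} = \frac{2 m}{m - \left(-2476 + \frac{619 m}{3}\right)} = \frac{2 m}{2476 - \frac{616 m}{3}}$)
$\left(10 + 18\right) R{\left(5 \right)} = \left(10 + 18\right) \frac{3}{2} \cdot 5 \frac{1}{1857 - 770} = 28 \cdot \frac{3}{2} \cdot 5 \frac{1}{1857 - 770} = 28 \cdot \frac{3}{2} \cdot 5 \cdot \frac{1}{1087} = 28 \cdot \frac{15}{2174} = \frac{210}{1087}$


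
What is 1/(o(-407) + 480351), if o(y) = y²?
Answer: 1/646000 ≈ 1.5480e-6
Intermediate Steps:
1/(o(-407) + 480351) = 1/((-407)² + 480351) = 1/(165649 + 480351) = 1/646000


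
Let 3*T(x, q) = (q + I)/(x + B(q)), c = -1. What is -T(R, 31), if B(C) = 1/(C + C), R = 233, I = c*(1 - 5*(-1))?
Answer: -1550/43341 ≈ -0.035763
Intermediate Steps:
I = -6 (I = -(1 - 5*(-1)) = -(1 + 5) = -1*6 = -6)
B(C) = 1/(2*C)
T(x, q) = (-6 + q)/(3*(x + 1/(2*q))) (T(x, q) = ((q - 6)/(x + 1/(2*q)))/3 = ((-6 + q)/(x + 1/(2*q)))/3 = (-6 + q)/(3*(x + 1/(2*q))))
-T(R, 31) = -2*31*(-6 + 31)/(3*(1 + 2*31*233)) = -2*31*25/(3*(1 + 14446)) = -2*31*25/(3*14447) = -1*1550/43341 = -1550/43341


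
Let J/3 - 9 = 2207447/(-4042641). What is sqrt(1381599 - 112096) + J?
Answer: 34176322/1347547 + sqrt(1269503) ≈ 1152.1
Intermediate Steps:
J = 34176322/1347547 (J = 27 + 3*(2207447/(-4042641)) = 27 + 3*(2207447*(-1/4042641)) = 27 + 3*(-2207447/4042641) = 27 - 2207447/1347547 = 34176322/1347547 ≈ 25.362)
sqrt(1381599 - 112096) + J = sqrt(1381599 - 112096) + 34176322/1347547 = sqrt(1269503) + 34176322/1347547 = 34176322/1347547 + sqrt(1269503)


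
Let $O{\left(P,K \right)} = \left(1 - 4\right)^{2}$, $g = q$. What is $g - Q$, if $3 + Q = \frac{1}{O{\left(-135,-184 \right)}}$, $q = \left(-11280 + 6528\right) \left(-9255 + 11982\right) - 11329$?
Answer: $- \frac{116730271}{9} \approx -1.297 \cdot 10^{7}$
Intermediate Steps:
$q = -12970033$ ($q = \left(-4752\right) 2727 - 11329 = -12958704 - 11329 = -12970033$)
$g = -12970033$
$O{\left(P,K \right)} = 9$ ($O{\left(P,K \right)} = \left(-3\right)^{2} = 9$)
$Q = - \frac{26}{9}$ ($Q = -3 + \frac{1}{9} = - \frac{26}{9} \approx -2.8889$)
$g - Q = -12970033 - - \frac{26}{9} = -12970033 + \frac{26}{9} = - \frac{116730271}{9}$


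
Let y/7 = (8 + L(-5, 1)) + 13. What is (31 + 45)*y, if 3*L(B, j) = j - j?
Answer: 11172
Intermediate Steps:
L(B, j) = 0 (L(B, j) = (j - j)/3 = (⅓)*0 = 0)
y = 147 (y = 7*((8 + 0) + 13) = 7*(8 + 13) = 7*21 = 147)
(31 + 45)*y = (31 + 45)*147 = 76*147 = 11172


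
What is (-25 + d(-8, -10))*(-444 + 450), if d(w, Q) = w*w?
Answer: 234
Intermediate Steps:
d(w, Q) = w²
(-25 + d(-8, -10))*(-444 + 450) = (-25 + (-8)²)*(-444 + 450) = (-25 + 64)*6 = 39*6 = 234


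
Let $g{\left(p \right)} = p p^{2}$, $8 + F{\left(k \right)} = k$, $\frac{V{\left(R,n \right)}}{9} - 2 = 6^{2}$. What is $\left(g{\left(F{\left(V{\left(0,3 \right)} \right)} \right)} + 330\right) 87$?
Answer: $3241622958$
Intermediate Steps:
$V{\left(R,n \right)} = 342$ ($V{\left(R,n \right)} = 18 + 9 \cdot 6^{2} = 18 + 9 \cdot 36 = 18 + 324 = 342$)
$F{\left(k \right)} = -8 + k$
$g{\left(p \right)} = p^{3}$
$\left(g{\left(F{\left(V{\left(0,3 \right)} \right)} \right)} + 330\right) 87 = \left(\left(-8 + 342\right)^{3} + 330\right) 87 = \left(334^{3} + 330\right) 87 = \left(37259704 + 330\right) 87 = 37260034 \cdot 87 = 3241622958$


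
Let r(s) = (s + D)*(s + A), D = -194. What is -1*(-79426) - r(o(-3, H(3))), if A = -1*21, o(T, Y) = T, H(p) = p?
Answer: 74698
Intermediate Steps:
A = -21
r(s) = (-194 + s)*(-21 + s) (r(s) = (s - 194)*(s - 21) = (-194 + s)*(-21 + s))
-1*(-79426) - r(o(-3, H(3))) = -1*(-79426) - (4074 + (-3)**2 - 215*(-3)) = 79426 - (4074 + 9 + 645) = 79426 - 1*4728 = 79426 - 4728 = 74698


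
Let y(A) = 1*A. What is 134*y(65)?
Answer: 8710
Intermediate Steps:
y(A) = A
134*y(65) = 134*65 = 8710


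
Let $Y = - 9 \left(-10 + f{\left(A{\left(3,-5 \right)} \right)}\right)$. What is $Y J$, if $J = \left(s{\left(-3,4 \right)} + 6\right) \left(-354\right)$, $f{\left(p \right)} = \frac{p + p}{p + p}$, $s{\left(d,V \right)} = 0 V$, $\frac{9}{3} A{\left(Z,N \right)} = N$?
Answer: $-172044$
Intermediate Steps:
$A{\left(Z,N \right)} = \frac{N}{3}$
$s{\left(d,V \right)} = 0$
$f{\left(p \right)} = 1$ ($f{\left(p \right)} = \frac{2 p}{2 p} = 2 p \frac{1}{2 p} = 1$)
$Y = 81$ ($Y = - 9 \left(-10 + 1\right) = \left(-9\right) \left(-9\right) = 81$)
$J = -2124$ ($J = \left(0 + 6\right) \left(-354\right) = 6 \left(-354\right) = -2124$)
$Y J = 81 \left(-2124\right) = -172044$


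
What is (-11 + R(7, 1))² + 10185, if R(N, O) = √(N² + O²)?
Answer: 10356 - 110*√2 ≈ 10200.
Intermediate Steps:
(-11 + R(7, 1))² + 10185 = (-11 + √(7² + 1²))² + 10185 = (-11 + √(49 + 1))² + 10185 = (-11 + √50)² + 10185 = (-11 + 5*√2)² + 10185 = 10185 + (-11 + 5*√2)²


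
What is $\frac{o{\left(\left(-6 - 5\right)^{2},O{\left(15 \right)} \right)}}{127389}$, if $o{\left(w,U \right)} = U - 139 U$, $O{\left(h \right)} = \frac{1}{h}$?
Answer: $- \frac{46}{636945} \approx -7.222 \cdot 10^{-5}$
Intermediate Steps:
$o{\left(w,U \right)} = - 138 U$
$\frac{o{\left(\left(-6 - 5\right)^{2},O{\left(15 \right)} \right)}}{127389} = \frac{\left(-138\right) \frac{1}{15}}{127389} = \left(-138\right) \frac{1}{15} \cdot \frac{1}{127389} = \left(- \frac{46}{5}\right) \frac{1}{127389} = - \frac{46}{636945}$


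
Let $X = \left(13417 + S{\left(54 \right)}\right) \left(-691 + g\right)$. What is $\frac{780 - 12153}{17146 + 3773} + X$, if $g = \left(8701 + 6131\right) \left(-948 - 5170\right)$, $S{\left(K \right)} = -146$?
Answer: $- \frac{8397225403827952}{6973} \approx -1.2042 \cdot 10^{12}$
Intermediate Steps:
$g = -90742176$ ($g = 14832 \left(-6118\right) = -90742176$)
$X = -1204248587957$ ($X = \left(13417 - 146\right) \left(-691 - 90742176\right) = 13271 \left(-90742867\right) = -1204248587957$)
$\frac{780 - 12153}{17146 + 3773} + X = \frac{780 - 12153}{17146 + 3773} - 1204248587957 = - \frac{11373}{20919} - 1204248587957 = \left(-11373\right) \frac{1}{20919} - 1204248587957 = - \frac{3791}{6973} - 1204248587957 = - \frac{8397225403827952}{6973}$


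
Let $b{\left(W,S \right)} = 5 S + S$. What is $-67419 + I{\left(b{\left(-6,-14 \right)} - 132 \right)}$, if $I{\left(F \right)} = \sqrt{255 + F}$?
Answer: $-67419 + \sqrt{39} \approx -67413.0$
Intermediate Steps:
$b{\left(W,S \right)} = 6 S$
$-67419 + I{\left(b{\left(-6,-14 \right)} - 132 \right)} = -67419 + \sqrt{255 + \left(6 \left(-14\right) - 132\right)} = -67419 + \sqrt{255 - 216} = -67419 + \sqrt{39}$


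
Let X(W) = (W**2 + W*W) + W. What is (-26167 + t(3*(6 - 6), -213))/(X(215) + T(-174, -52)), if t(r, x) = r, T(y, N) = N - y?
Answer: -26167/92787 ≈ -0.28201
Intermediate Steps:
X(W) = W + 2*W**2 (X(W) = (W**2 + W**2) + W = 2*W**2 + W = W + 2*W**2)
(-26167 + t(3*(6 - 6), -213))/(X(215) + T(-174, -52)) = (-26167 + 3*(6 - 6))/(215*(1 + 2*215) + (-52 - 1*(-174))) = (-26167 + 3*0)/(215*(1 + 430) + (-52 + 174)) = (-26167 + 0)/(215*431 + 122) = -26167/(92665 + 122) = -26167/92787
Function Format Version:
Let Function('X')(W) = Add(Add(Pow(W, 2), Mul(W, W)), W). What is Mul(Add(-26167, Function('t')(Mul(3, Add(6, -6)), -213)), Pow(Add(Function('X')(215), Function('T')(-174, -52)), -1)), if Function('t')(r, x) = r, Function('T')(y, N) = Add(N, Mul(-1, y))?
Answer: Rational(-26167, 92787) ≈ -0.28201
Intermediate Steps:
Function('X')(W) = Add(W, Mul(2, Pow(W, 2))) (Function('X')(W) = Add(Add(Pow(W, 2), Pow(W, 2)), W) = Add(Mul(2, Pow(W, 2)), W) = Add(W, Mul(2, Pow(W, 2))))
Mul(Add(-26167, Function('t')(Mul(3, Add(6, -6)), -213)), Pow(Add(Function('X')(215), Function('T')(-174, -52)), -1)) = Mul(Add(-26167, Mul(3, Add(6, -6))), Pow(Add(Mul(215, Add(1, Mul(2, 215))), Add(-52, Mul(-1, -174))), -1)) = Mul(Add(-26167, Mul(3, 0)), Pow(Add(Mul(215, Add(1, 430)), Add(-52, 174)), -1)) = Mul(Add(-26167, 0), Pow(Add(Mul(215, 431), 122), -1)) = Mul(-26167, Pow(Add(92665, 122), -1)) = Mul(-26167, Pow(92787, -1)) = Mul(-26167, Rational(1, 92787)) = Rational(-26167, 92787)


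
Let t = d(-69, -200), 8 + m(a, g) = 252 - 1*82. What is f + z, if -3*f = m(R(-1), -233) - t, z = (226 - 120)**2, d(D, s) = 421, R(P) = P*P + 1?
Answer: 33967/3 ≈ 11322.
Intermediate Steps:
R(P) = 1 + P**2 (R(P) = P**2 + 1 = 1 + P**2)
m(a, g) = 162 (m(a, g) = -8 + (252 - 1*82) = -8 + (252 - 82) = -8 + 170 = 162)
t = 421
z = 11236 (z = 106**2 = 11236)
f = 259/3 (f = -(162 - 1*421)/3 = -(162 - 421)/3 = -1/3*(-259) = 259/3 ≈ 86.333)
f + z = 259/3 + 11236 = 33967/3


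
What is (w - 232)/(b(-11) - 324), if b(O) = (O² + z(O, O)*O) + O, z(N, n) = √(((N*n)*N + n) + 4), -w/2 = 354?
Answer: 100580/103847 - 5170*I*√1338/103847 ≈ 0.96854 - 1.8211*I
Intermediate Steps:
w = -708 (w = -2*354 = -708)
z(N, n) = √(4 + n + n*N²) (z(N, n) = √((n*N² + n) + 4) = √((n + n*N²) + 4) = √(4 + n + n*N²))
b(O) = O + O² + O*√(4 + O + O³) (b(O) = (O² + √(4 + O + O*O²)*O) + O = (O² + √(4 + O + O³)*O) + O = (O² + O*√(4 + O + O³)) + O = O + O² + O*√(4 + O + O³))
(w - 232)/(b(-11) - 324) = (-708 - 232)/(-11*(1 - 11 + √(4 - 11 + (-11)³)) - 324) = -940/(-11*(1 - 11 + √(4 - 11 - 1331)) - 324) = -940/(-11*(1 - 11 + √(-1338)) - 324) = -940/(-11*(1 - 11 + I*√1338) - 324) = -940/(-11*(-10 + I*√1338) - 324) = -940/((110 - 11*I*√1338) - 324) = -940/(-214 - 11*I*√1338)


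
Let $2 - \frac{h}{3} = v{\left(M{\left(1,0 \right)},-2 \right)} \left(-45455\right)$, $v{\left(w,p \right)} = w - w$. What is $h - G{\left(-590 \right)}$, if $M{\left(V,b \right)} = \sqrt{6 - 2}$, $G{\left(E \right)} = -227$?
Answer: $233$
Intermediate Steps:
$M{\left(V,b \right)} = 2$ ($M{\left(V,b \right)} = \sqrt{4} = 2$)
$v{\left(w,p \right)} = 0$
$h = 6$ ($h = 6 - 3 \cdot 0 \left(-45455\right) = 6 - 0 = 6 + 0 = 6$)
$h - G{\left(-590 \right)} = 6 - -227 = 6 + 227 = 233$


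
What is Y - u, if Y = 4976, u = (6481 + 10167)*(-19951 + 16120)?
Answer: 63783464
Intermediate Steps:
u = -63778488 (u = 16648*(-3831) = -63778488)
Y - u = 4976 - 1*(-63778488) = 4976 + 63778488 = 63783464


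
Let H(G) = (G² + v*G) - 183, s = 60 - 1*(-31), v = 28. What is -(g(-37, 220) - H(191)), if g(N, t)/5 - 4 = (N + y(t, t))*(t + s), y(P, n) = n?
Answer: -242939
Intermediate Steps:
s = 91 (s = 60 + 31 = 91)
H(G) = -183 + G² + 28*G (H(G) = (G² + 28*G) - 183 = -183 + G² + 28*G)
g(N, t) = 20 + 5*(91 + t)*(N + t) (g(N, t) = 20 + 5*((N + t)*(t + 91)) = 20 + 5*((N + t)*(91 + t)) = 20 + 5*((91 + t)*(N + t)) = 20 + 5*(91 + t)*(N + t))
-(g(-37, 220) - H(191)) = -((20 + 5*220² + 455*(-37) + 455*220 + 5*(-37)*220) - (-183 + 191² + 28*191)) = -((20 + 5*48400 - 16835 + 100100 - 40700) - (-183 + 36481 + 5348)) = -((20 + 242000 - 16835 + 100100 - 40700) - 1*41646) = -(284585 - 41646) = -1*242939 = -242939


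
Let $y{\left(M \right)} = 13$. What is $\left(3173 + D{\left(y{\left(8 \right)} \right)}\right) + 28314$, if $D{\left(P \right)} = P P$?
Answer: $31656$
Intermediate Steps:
$D{\left(P \right)} = P^{2}$
$\left(3173 + D{\left(y{\left(8 \right)} \right)}\right) + 28314 = \left(3173 + 13^{2}\right) + 28314 = \left(3173 + 169\right) + 28314 = 3342 + 28314 = 31656$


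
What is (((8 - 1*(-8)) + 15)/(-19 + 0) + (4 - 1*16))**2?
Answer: 67081/361 ≈ 185.82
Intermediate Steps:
(((8 - 1*(-8)) + 15)/(-19 + 0) + (4 - 1*16))**2 = (((8 + 8) + 15)/(-19) + (4 - 16))**2 = ((16 + 15)*(-1/19) - 12)**2 = (31*(-1/19) - 12)**2 = (-31/19 - 12)**2 = (-259/19)**2 = 67081/361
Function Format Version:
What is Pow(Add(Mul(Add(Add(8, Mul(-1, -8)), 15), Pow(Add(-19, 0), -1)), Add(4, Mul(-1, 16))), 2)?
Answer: Rational(67081, 361) ≈ 185.82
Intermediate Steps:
Pow(Add(Mul(Add(Add(8, Mul(-1, -8)), 15), Pow(Add(-19, 0), -1)), Add(4, Mul(-1, 16))), 2) = Pow(Add(Mul(Add(Add(8, 8), 15), Pow(-19, -1)), Add(4, -16)), 2) = Pow(Add(Mul(Add(16, 15), Rational(-1, 19)), -12), 2) = Pow(Add(Mul(31, Rational(-1, 19)), -12), 2) = Pow(Add(Rational(-31, 19), -12), 2) = Pow(Rational(-259, 19), 2) = Rational(67081, 361)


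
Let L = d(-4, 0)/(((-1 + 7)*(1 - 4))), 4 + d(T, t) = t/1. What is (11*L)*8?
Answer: 176/9 ≈ 19.556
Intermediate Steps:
d(T, t) = -4 + t (d(T, t) = -4 + t/1 = -4 + t*1 = -4 + t)
L = 2/9 (L = (-4 + 0)/(((-1 + 7)*(1 - 4))) = -4/(6*(-3)) = -4/(-18) = -4*(-1/18) = 2/9 ≈ 0.22222)
(11*L)*8 = (11*(2/9))*8 = (22/9)*8 = 176/9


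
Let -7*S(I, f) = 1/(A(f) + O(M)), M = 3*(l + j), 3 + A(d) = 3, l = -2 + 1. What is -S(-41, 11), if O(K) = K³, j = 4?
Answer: 1/5103 ≈ 0.00019596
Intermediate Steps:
l = -1
A(d) = 0 (A(d) = -3 + 3 = 0)
M = 9 (M = 3*(-1 + 4) = 3*3 = 9)
S(I, f) = -1/5103 (S(I, f) = -1/(7*(0 + 9³)) = -1/(7*(0 + 729)) = -⅐/729 = -⅐*1/729 = -1/5103)
-S(-41, 11) = -1*(-1/5103) = 1/5103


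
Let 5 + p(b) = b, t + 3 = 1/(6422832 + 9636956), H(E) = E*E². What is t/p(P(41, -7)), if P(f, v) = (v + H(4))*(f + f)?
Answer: -48179363/74983150172 ≈ -0.00064254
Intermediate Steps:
H(E) = E³
P(f, v) = 2*f*(64 + v) (P(f, v) = (v + 4³)*(f + f) = (v + 64)*(2*f) = (64 + v)*(2*f) = 2*f*(64 + v))
t = -48179363/16059788 (t = -3 + 1/(6422832 + 9636956) = -3 + 1/16059788 = -48179363/16059788 ≈ -3.0000)
p(b) = -5 + b
t/p(P(41, -7)) = -48179363/(16059788*(-5 + 2*41*(64 - 7))) = -48179363/(16059788*(-5 + 2*41*57)) = -48179363/(16059788*(-5 + 4674)) = -48179363/16059788/4669 = -48179363/16059788*1/4669 = -48179363/74983150172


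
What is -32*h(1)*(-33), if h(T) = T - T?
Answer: 0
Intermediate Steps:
h(T) = 0
-32*h(1)*(-33) = -32*0*(-33) = 0*(-33) = 0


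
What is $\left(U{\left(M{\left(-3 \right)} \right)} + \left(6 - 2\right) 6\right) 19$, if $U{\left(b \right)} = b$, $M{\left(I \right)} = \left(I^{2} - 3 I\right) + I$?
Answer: $741$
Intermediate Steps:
$M{\left(I \right)} = I^{2} - 2 I$
$\left(U{\left(M{\left(-3 \right)} \right)} + \left(6 - 2\right) 6\right) 19 = \left(- 3 \left(-2 - 3\right) + \left(6 - 2\right) 6\right) 19 = \left(\left(-3\right) \left(-5\right) + 4 \cdot 6\right) 19 = \left(15 + 24\right) 19 = 39 \cdot 19 = 741$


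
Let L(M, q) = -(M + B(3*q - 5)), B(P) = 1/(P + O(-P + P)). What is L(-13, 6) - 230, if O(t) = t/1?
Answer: -2822/13 ≈ -217.08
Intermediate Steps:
O(t) = t (O(t) = t*1 = t)
B(P) = 1/P (B(P) = 1/(P + (-P + P)) = 1/(P + 0) = 1/P)
L(M, q) = -M - 1/(-5 + 3*q) (L(M, q) = -(M + 1/(3*q - 5)) = -(M + 1/(-5 + 3*q)) = -M - 1/(-5 + 3*q))
L(-13, 6) - 230 = (-1 - 1*(-13)*(-5 + 3*6))/(-5 + 3*6) - 230 = (-1 - 1*(-13)*(-5 + 18))/(-5 + 18) - 230 = (-1 - 1*(-13)*13)/13 - 230 = (-1 + 169)/13 - 230 = (1/13)*168 - 230 = 168/13 - 230 = -2822/13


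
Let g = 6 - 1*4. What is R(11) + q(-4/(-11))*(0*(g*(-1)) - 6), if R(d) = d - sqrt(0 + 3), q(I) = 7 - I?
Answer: -317/11 - sqrt(3) ≈ -30.550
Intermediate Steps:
g = 2 (g = 6 - 4 = 2)
R(d) = d - sqrt(3)
R(11) + q(-4/(-11))*(0*(g*(-1)) - 6) = (11 - sqrt(3)) + (7 - (-4)/(-11))*(0*(2*(-1)) - 6) = (11 - sqrt(3)) + (7 - (-4)*(-1)/11)*(0*(-2) - 6) = (11 - sqrt(3)) + (7 - 1*4/11)*(0 - 6) = (11 - sqrt(3)) + (7 - 4/11)*(-6) = (11 - sqrt(3)) + (73/11)*(-6) = (11 - sqrt(3)) - 438/11 = -317/11 - sqrt(3)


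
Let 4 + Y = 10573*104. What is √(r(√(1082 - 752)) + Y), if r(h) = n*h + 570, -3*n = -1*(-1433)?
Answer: √(9901422 - 4299*√330)/3 ≈ 1044.7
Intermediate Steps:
Y = 1099588 (Y = -4 + 10573*104 = -4 + 1099592 = 1099588)
n = -1433/3 (n = -(-1)*(-1433)/3 = -⅓*1433 = -1433/3 ≈ -477.67)
r(h) = 570 - 1433*h/3 (r(h) = -1433*h/3 + 570 = 570 - 1433*h/3)
√(r(√(1082 - 752)) + Y) = √((570 - 1433*√(1082 - 752)/3) + 1099588) = √((570 - 1433*√330/3) + 1099588) = √(1100158 - 1433*√330/3)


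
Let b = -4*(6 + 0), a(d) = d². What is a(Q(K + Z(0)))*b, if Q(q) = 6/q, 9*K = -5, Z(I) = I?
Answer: -69984/25 ≈ -2799.4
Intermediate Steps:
K = -5/9 (K = (⅑)*(-5) = -5/9 ≈ -0.55556)
b = -24 (b = -4*6 = -24)
a(Q(K + Z(0)))*b = (6/(-5/9 + 0))²*(-24) = (6/(-5/9))²*(-24) = (6*(-9/5))²*(-24) = (-54/5)²*(-24) = (2916/25)*(-24) = -69984/25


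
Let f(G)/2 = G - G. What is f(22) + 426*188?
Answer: 80088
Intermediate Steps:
f(G) = 0 (f(G) = 2*(G - G) = 2*0 = 0)
f(22) + 426*188 = 0 + 426*188 = 0 + 80088 = 80088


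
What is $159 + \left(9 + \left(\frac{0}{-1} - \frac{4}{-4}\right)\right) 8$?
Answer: $239$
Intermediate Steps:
$159 + \left(9 + \left(\frac{0}{-1} - \frac{4}{-4}\right)\right) 8 = 159 + \left(9 + \left(0 \left(-1\right) - -1\right)\right) 8 = 159 + \left(9 + \left(0 + 1\right)\right) 8 = 159 + \left(9 + 1\right) 8 = 159 + 10 \cdot 8 = 159 + 80 = 239$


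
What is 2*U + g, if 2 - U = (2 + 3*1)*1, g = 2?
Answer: -4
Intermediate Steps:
U = -3 (U = 2 - (2 + 3*1) = 2 - (2 + 3) = 2 - 5 = -3)
2*U + g = 2*(-3) + 2 = -6 + 2 = -4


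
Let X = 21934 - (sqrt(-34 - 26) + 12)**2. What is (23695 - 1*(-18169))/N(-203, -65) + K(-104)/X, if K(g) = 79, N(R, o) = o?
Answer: -1998815016009/3103470890 + 948*I*sqrt(15)/119364265 ≈ -644.06 + 3.076e-5*I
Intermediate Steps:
X = 21934 - (12 + 2*I*sqrt(15))**2 (X = 21934 - (sqrt(-60) + 12)**2 = 21934 - (2*I*sqrt(15) + 12)**2 = 21934 - (12 + 2*I*sqrt(15))**2 ≈ 21850.0 - 185.9*I)
(23695 - 1*(-18169))/N(-203, -65) + K(-104)/X = (23695 - 1*(-18169))/(-65) + 79/(21850 - 48*I*sqrt(15)) = (23695 + 18169)*(-1/65) + 79/(21850 - 48*I*sqrt(15)) = 41864*(-1/65) + 79/(21850 - 48*I*sqrt(15)) = -41864/65 + 79/(21850 - 48*I*sqrt(15))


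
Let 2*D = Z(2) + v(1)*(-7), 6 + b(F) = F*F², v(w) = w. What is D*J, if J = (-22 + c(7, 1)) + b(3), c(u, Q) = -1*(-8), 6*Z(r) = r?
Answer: -70/3 ≈ -23.333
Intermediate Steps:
Z(r) = r/6
c(u, Q) = 8
b(F) = -6 + F³ (b(F) = -6 + F*F² = -6 + F³)
D = -10/3 (D = ((⅙)*2 + 1*(-7))/2 = (⅓ - 7)/2 = (½)*(-20/3) = -10/3 ≈ -3.3333)
J = 7 (J = (-22 + 8) + (-6 + 3³) = -14 + (-6 + 27) = -14 + 21 = 7)
D*J = -10/3*7 = -70/3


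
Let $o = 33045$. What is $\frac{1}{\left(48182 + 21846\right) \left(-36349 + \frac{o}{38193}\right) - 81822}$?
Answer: $- \frac{12731}{32406365902794} \approx -3.9286 \cdot 10^{-10}$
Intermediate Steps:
$\frac{1}{\left(48182 + 21846\right) \left(-36349 + \frac{o}{38193}\right) - 81822} = \frac{1}{\left(48182 + 21846\right) \left(-36349 + \frac{33045}{38193}\right) - 81822} = \frac{1}{70028 \left(-36349 + 33045 \cdot \frac{1}{38193}\right) - 81822} = \frac{1}{70028 \left(-36349 + \frac{11015}{12731}\right) - 81822} = \frac{1}{70028 \left(- \frac{462748104}{12731}\right) - 81822} = \frac{1}{- \frac{32405324226912}{12731} - 81822} = \frac{1}{- \frac{32406365902794}{12731}} = - \frac{12731}{32406365902794}$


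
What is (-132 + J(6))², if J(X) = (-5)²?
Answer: 11449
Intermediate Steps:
J(X) = 25
(-132 + J(6))² = (-132 + 25)² = (-107)² = 11449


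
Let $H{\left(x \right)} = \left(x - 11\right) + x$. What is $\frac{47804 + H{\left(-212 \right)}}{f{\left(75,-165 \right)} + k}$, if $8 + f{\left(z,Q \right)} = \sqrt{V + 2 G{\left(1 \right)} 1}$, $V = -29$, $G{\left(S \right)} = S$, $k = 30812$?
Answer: $\frac{486384892}{316295481} - \frac{47369 i \sqrt{3}}{316295481} \approx 1.5378 - 0.0002594 i$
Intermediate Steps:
$f{\left(z,Q \right)} = -8 + 3 i \sqrt{3}$ ($f{\left(z,Q \right)} = -8 + \sqrt{-29 + 2 \cdot 1 \cdot 1} = -8 + \sqrt{-29 + 2 \cdot 1} = -8 + \sqrt{-29 + 2} = -8 + \sqrt{-27} = -8 + 3 i \sqrt{3}$)
$H{\left(x \right)} = -11 + 2 x$ ($H{\left(x \right)} = \left(-11 + x\right) + x = -11 + 2 x$)
$\frac{47804 + H{\left(-212 \right)}}{f{\left(75,-165 \right)} + k} = \frac{47804 + \left(-11 + 2 \left(-212\right)\right)}{\left(-8 + 3 i \sqrt{3}\right) + 30812} = \frac{47804 - 435}{30804 + 3 i \sqrt{3}} = \frac{47369}{30804 + 3 i \sqrt{3}}$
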